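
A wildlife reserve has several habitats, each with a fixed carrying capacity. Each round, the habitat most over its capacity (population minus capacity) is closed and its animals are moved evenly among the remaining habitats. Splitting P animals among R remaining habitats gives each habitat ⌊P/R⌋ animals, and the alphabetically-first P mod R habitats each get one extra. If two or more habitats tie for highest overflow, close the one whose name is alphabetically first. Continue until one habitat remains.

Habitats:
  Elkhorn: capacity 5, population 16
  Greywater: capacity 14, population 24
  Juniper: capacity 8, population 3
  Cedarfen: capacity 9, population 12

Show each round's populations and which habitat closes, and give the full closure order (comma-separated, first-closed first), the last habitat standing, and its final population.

Closure order: Elkhorn, Greywater, Cedarfen
Last habitat: Juniper with 55 animals

Round 1: Cedarfen=12 Elkhorn=16 Greywater=24 Juniper=3 → close Elkhorn (overflow 11)
  16÷3 = 5 each, +1 to first 1
Round 2: Cedarfen=18 Greywater=29 Juniper=8 → close Greywater (overflow 15)
  29÷2 = 14 each, +1 to first 1
Round 3: Cedarfen=33 Juniper=22 → close Cedarfen (overflow 24)
  33÷1 = 33 each, +1 to first 0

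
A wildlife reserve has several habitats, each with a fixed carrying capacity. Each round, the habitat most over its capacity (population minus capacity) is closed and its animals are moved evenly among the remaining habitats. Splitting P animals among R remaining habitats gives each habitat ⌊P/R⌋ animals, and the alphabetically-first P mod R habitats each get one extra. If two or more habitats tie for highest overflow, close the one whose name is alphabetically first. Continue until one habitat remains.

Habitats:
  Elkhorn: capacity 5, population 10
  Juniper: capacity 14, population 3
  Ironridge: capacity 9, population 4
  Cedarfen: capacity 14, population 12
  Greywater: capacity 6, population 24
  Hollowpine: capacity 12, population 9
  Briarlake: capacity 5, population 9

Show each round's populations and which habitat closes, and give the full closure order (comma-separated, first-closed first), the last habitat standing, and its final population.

Closure order: Greywater, Elkhorn, Briarlake, Cedarfen, Hollowpine, Ironridge
Last habitat: Juniper with 71 animals

Round 1: Briarlake=9 Cedarfen=12 Elkhorn=10 Greywater=24 Hollowpine=9 Ironridge=4 Juniper=3 → close Greywater (overflow 18)
  24÷6 = 4 each, +1 to first 0
Round 2: Briarlake=13 Cedarfen=16 Elkhorn=14 Hollowpine=13 Ironridge=8 Juniper=7 → close Elkhorn (overflow 9)
  14÷5 = 2 each, +1 to first 4
Round 3: Briarlake=16 Cedarfen=19 Hollowpine=16 Ironridge=11 Juniper=9 → close Briarlake (overflow 11)
  16÷4 = 4 each, +1 to first 0
Round 4: Cedarfen=23 Hollowpine=20 Ironridge=15 Juniper=13 → close Cedarfen (overflow 9)
  23÷3 = 7 each, +1 to first 2
Round 5: Hollowpine=28 Ironridge=23 Juniper=20 → close Hollowpine (overflow 16)
  28÷2 = 14 each, +1 to first 0
Round 6: Ironridge=37 Juniper=34 → close Ironridge (overflow 28)
  37÷1 = 37 each, +1 to first 0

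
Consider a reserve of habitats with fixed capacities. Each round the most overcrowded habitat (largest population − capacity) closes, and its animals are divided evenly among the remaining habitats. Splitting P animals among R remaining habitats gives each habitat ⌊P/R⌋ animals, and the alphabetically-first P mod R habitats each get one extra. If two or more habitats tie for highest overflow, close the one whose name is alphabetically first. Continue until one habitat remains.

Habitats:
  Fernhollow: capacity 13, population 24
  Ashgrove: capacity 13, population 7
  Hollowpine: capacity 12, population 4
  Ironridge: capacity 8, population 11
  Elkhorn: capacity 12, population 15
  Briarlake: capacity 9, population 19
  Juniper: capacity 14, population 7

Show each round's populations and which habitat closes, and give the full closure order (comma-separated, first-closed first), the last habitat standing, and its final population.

Closure order: Fernhollow, Briarlake, Elkhorn, Ironridge, Ashgrove, Hollowpine
Last habitat: Juniper with 87 animals

Round 1: Ashgrove=7 Briarlake=19 Elkhorn=15 Fernhollow=24 Hollowpine=4 Ironridge=11 Juniper=7 → close Fernhollow (overflow 11)
  24÷6 = 4 each, +1 to first 0
Round 2: Ashgrove=11 Briarlake=23 Elkhorn=19 Hollowpine=8 Ironridge=15 Juniper=11 → close Briarlake (overflow 14)
  23÷5 = 4 each, +1 to first 3
Round 3: Ashgrove=16 Elkhorn=24 Hollowpine=13 Ironridge=19 Juniper=15 → close Elkhorn (overflow 12)
  24÷4 = 6 each, +1 to first 0
Round 4: Ashgrove=22 Hollowpine=19 Ironridge=25 Juniper=21 → close Ironridge (overflow 17)
  25÷3 = 8 each, +1 to first 1
Round 5: Ashgrove=31 Hollowpine=27 Juniper=29 → close Ashgrove (overflow 18)
  31÷2 = 15 each, +1 to first 1
Round 6: Hollowpine=43 Juniper=44 → close Hollowpine (overflow 31)
  43÷1 = 43 each, +1 to first 0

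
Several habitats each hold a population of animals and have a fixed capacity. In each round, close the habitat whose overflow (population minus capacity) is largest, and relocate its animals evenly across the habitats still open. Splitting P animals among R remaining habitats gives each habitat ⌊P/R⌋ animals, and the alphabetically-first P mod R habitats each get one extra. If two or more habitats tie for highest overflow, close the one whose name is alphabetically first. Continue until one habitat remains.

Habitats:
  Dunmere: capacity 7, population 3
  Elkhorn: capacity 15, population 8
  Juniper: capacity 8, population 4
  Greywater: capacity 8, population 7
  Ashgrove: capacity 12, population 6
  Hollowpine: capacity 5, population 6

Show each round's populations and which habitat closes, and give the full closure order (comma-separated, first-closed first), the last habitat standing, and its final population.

Round 1: Ashgrove=6 Dunmere=3 Elkhorn=8 Greywater=7 Hollowpine=6 Juniper=4 → close Hollowpine (overflow 1)
  6÷5 = 1 each, +1 to first 1
Round 2: Ashgrove=8 Dunmere=4 Elkhorn=9 Greywater=8 Juniper=5 → close Greywater (overflow 0)
  8÷4 = 2 each, +1 to first 0
Round 3: Ashgrove=10 Dunmere=6 Elkhorn=11 Juniper=7 → close Dunmere (overflow -1)
  6÷3 = 2 each, +1 to first 0
Round 4: Ashgrove=12 Elkhorn=13 Juniper=9 → close Juniper (overflow 1)
  9÷2 = 4 each, +1 to first 1
Round 5: Ashgrove=17 Elkhorn=17 → close Ashgrove (overflow 5)
  17÷1 = 17 each, +1 to first 0

Closure order: Hollowpine, Greywater, Dunmere, Juniper, Ashgrove
Last habitat: Elkhorn with 34 animals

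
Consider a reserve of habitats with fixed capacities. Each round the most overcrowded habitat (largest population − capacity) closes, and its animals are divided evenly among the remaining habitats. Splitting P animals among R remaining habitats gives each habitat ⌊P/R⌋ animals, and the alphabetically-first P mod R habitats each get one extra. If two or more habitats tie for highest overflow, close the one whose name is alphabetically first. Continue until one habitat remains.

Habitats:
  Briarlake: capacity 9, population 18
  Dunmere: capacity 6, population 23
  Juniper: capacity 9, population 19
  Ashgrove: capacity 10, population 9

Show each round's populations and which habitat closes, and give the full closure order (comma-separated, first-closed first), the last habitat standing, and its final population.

Round 1: Ashgrove=9 Briarlake=18 Dunmere=23 Juniper=19 → close Dunmere (overflow 17)
  23÷3 = 7 each, +1 to first 2
Round 2: Ashgrove=17 Briarlake=26 Juniper=26 → close Briarlake (overflow 17)
  26÷2 = 13 each, +1 to first 0
Round 3: Ashgrove=30 Juniper=39 → close Juniper (overflow 30)
  39÷1 = 39 each, +1 to first 0

Closure order: Dunmere, Briarlake, Juniper
Last habitat: Ashgrove with 69 animals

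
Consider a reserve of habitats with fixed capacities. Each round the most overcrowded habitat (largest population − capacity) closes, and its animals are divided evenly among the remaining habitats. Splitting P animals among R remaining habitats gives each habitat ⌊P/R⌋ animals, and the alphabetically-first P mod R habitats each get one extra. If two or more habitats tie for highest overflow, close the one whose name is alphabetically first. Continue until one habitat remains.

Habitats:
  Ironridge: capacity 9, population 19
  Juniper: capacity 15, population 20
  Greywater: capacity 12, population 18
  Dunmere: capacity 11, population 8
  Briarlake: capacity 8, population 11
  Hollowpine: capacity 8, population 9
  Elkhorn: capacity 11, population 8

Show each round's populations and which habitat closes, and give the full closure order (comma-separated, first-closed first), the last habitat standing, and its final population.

Round 1: Briarlake=11 Dunmere=8 Elkhorn=8 Greywater=18 Hollowpine=9 Ironridge=19 Juniper=20 → close Ironridge (overflow 10)
  19÷6 = 3 each, +1 to first 1
Round 2: Briarlake=15 Dunmere=11 Elkhorn=11 Greywater=21 Hollowpine=12 Juniper=23 → close Greywater (overflow 9)
  21÷5 = 4 each, +1 to first 1
Round 3: Briarlake=20 Dunmere=15 Elkhorn=15 Hollowpine=16 Juniper=27 → close Briarlake (overflow 12)
  20÷4 = 5 each, +1 to first 0
Round 4: Dunmere=20 Elkhorn=20 Hollowpine=21 Juniper=32 → close Juniper (overflow 17)
  32÷3 = 10 each, +1 to first 2
Round 5: Dunmere=31 Elkhorn=31 Hollowpine=31 → close Hollowpine (overflow 23)
  31÷2 = 15 each, +1 to first 1
Round 6: Dunmere=47 Elkhorn=46 → close Dunmere (overflow 36)
  47÷1 = 47 each, +1 to first 0

Closure order: Ironridge, Greywater, Briarlake, Juniper, Hollowpine, Dunmere
Last habitat: Elkhorn with 93 animals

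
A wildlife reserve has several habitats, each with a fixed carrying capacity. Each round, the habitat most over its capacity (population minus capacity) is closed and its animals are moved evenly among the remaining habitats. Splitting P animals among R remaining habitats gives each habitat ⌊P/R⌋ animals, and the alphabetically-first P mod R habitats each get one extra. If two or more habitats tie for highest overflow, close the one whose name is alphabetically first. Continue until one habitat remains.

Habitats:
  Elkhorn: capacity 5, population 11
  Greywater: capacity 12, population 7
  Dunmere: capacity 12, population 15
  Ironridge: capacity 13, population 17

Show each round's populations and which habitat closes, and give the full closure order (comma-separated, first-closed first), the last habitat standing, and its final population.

Round 1: Dunmere=15 Elkhorn=11 Greywater=7 Ironridge=17 → close Elkhorn (overflow 6)
  11÷3 = 3 each, +1 to first 2
Round 2: Dunmere=19 Greywater=11 Ironridge=20 → close Dunmere (overflow 7)
  19÷2 = 9 each, +1 to first 1
Round 3: Greywater=21 Ironridge=29 → close Ironridge (overflow 16)
  29÷1 = 29 each, +1 to first 0

Closure order: Elkhorn, Dunmere, Ironridge
Last habitat: Greywater with 50 animals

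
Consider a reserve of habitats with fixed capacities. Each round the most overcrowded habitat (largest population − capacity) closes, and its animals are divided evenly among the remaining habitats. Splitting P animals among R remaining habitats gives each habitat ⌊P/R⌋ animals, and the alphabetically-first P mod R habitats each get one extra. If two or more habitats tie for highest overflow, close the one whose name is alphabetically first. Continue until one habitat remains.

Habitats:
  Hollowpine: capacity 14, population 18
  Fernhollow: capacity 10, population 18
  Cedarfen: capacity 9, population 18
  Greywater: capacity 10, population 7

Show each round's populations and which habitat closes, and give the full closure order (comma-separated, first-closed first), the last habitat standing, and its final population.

Round 1: Cedarfen=18 Fernhollow=18 Greywater=7 Hollowpine=18 → close Cedarfen (overflow 9)
  18÷3 = 6 each, +1 to first 0
Round 2: Fernhollow=24 Greywater=13 Hollowpine=24 → close Fernhollow (overflow 14)
  24÷2 = 12 each, +1 to first 0
Round 3: Greywater=25 Hollowpine=36 → close Hollowpine (overflow 22)
  36÷1 = 36 each, +1 to first 0

Closure order: Cedarfen, Fernhollow, Hollowpine
Last habitat: Greywater with 61 animals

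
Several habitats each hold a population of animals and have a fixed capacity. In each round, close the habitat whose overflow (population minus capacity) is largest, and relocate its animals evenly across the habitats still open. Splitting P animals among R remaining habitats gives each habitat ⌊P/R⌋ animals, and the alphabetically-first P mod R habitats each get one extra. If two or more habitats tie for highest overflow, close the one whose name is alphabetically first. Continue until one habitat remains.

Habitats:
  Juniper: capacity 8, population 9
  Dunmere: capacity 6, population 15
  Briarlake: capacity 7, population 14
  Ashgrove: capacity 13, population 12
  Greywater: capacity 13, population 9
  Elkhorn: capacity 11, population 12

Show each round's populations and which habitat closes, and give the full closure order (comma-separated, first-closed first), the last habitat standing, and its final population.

Closure order: Dunmere, Briarlake, Elkhorn, Ashgrove, Juniper
Last habitat: Greywater with 71 animals

Round 1: Ashgrove=12 Briarlake=14 Dunmere=15 Elkhorn=12 Greywater=9 Juniper=9 → close Dunmere (overflow 9)
  15÷5 = 3 each, +1 to first 0
Round 2: Ashgrove=15 Briarlake=17 Elkhorn=15 Greywater=12 Juniper=12 → close Briarlake (overflow 10)
  17÷4 = 4 each, +1 to first 1
Round 3: Ashgrove=20 Elkhorn=19 Greywater=16 Juniper=16 → close Elkhorn (overflow 8)
  19÷3 = 6 each, +1 to first 1
Round 4: Ashgrove=27 Greywater=22 Juniper=22 → close Ashgrove (overflow 14)
  27÷2 = 13 each, +1 to first 1
Round 5: Greywater=36 Juniper=35 → close Juniper (overflow 27)
  35÷1 = 35 each, +1 to first 0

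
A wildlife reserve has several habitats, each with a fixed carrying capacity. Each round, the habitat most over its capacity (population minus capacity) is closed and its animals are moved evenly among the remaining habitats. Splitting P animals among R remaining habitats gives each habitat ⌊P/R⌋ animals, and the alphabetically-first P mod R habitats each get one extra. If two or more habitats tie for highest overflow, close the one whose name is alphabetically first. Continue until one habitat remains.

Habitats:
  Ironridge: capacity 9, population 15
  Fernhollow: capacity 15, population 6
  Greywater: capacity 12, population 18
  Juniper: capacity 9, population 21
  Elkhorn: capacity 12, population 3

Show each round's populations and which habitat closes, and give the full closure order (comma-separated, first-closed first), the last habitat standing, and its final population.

Closure order: Juniper, Greywater, Ironridge, Elkhorn
Last habitat: Fernhollow with 63 animals

Round 1: Elkhorn=3 Fernhollow=6 Greywater=18 Ironridge=15 Juniper=21 → close Juniper (overflow 12)
  21÷4 = 5 each, +1 to first 1
Round 2: Elkhorn=9 Fernhollow=11 Greywater=23 Ironridge=20 → close Greywater (overflow 11)
  23÷3 = 7 each, +1 to first 2
Round 3: Elkhorn=17 Fernhollow=19 Ironridge=27 → close Ironridge (overflow 18)
  27÷2 = 13 each, +1 to first 1
Round 4: Elkhorn=31 Fernhollow=32 → close Elkhorn (overflow 19)
  31÷1 = 31 each, +1 to first 0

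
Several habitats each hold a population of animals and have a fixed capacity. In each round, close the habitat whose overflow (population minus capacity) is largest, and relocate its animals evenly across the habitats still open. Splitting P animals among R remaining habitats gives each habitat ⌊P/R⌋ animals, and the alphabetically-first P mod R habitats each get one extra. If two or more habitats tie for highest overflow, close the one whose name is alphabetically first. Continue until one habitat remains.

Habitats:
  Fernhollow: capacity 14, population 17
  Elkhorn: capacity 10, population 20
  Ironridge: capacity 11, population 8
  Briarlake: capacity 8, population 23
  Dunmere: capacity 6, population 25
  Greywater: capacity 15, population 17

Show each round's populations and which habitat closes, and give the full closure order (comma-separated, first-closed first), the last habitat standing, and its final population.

Round 1: Briarlake=23 Dunmere=25 Elkhorn=20 Fernhollow=17 Greywater=17 Ironridge=8 → close Dunmere (overflow 19)
  25÷5 = 5 each, +1 to first 0
Round 2: Briarlake=28 Elkhorn=25 Fernhollow=22 Greywater=22 Ironridge=13 → close Briarlake (overflow 20)
  28÷4 = 7 each, +1 to first 0
Round 3: Elkhorn=32 Fernhollow=29 Greywater=29 Ironridge=20 → close Elkhorn (overflow 22)
  32÷3 = 10 each, +1 to first 2
Round 4: Fernhollow=40 Greywater=40 Ironridge=30 → close Fernhollow (overflow 26)
  40÷2 = 20 each, +1 to first 0
Round 5: Greywater=60 Ironridge=50 → close Greywater (overflow 45)
  60÷1 = 60 each, +1 to first 0

Closure order: Dunmere, Briarlake, Elkhorn, Fernhollow, Greywater
Last habitat: Ironridge with 110 animals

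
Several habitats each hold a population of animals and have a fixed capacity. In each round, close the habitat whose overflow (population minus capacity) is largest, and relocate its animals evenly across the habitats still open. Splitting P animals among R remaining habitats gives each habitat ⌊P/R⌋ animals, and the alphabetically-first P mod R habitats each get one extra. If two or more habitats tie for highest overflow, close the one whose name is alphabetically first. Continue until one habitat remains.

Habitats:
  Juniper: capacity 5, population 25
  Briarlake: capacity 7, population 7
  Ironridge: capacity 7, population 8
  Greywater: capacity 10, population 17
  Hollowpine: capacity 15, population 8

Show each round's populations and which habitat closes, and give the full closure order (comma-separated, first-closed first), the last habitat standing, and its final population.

Round 1: Briarlake=7 Greywater=17 Hollowpine=8 Ironridge=8 Juniper=25 → close Juniper (overflow 20)
  25÷4 = 6 each, +1 to first 1
Round 2: Briarlake=14 Greywater=23 Hollowpine=14 Ironridge=14 → close Greywater (overflow 13)
  23÷3 = 7 each, +1 to first 2
Round 3: Briarlake=22 Hollowpine=22 Ironridge=21 → close Briarlake (overflow 15)
  22÷2 = 11 each, +1 to first 0
Round 4: Hollowpine=33 Ironridge=32 → close Ironridge (overflow 25)
  32÷1 = 32 each, +1 to first 0

Closure order: Juniper, Greywater, Briarlake, Ironridge
Last habitat: Hollowpine with 65 animals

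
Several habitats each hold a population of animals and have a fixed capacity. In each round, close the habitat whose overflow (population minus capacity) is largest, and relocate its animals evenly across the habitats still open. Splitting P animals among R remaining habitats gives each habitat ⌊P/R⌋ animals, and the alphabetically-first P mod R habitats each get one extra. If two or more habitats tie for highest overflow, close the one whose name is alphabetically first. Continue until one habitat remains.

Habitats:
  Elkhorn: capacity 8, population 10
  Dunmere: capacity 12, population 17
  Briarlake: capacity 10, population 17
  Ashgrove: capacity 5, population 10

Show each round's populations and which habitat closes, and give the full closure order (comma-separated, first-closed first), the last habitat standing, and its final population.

Closure order: Briarlake, Ashgrove, Dunmere
Last habitat: Elkhorn with 54 animals

Round 1: Ashgrove=10 Briarlake=17 Dunmere=17 Elkhorn=10 → close Briarlake (overflow 7)
  17÷3 = 5 each, +1 to first 2
Round 2: Ashgrove=16 Dunmere=23 Elkhorn=15 → close Ashgrove (overflow 11)
  16÷2 = 8 each, +1 to first 0
Round 3: Dunmere=31 Elkhorn=23 → close Dunmere (overflow 19)
  31÷1 = 31 each, +1 to first 0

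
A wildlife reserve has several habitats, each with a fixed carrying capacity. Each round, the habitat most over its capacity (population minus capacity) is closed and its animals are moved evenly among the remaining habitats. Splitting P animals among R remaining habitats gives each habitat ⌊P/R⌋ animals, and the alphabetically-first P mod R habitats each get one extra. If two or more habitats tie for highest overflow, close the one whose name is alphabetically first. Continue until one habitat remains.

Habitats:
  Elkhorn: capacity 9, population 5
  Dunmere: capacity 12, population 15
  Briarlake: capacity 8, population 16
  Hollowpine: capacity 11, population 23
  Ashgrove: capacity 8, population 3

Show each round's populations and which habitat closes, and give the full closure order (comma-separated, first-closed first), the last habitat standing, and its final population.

Closure order: Hollowpine, Briarlake, Dunmere, Ashgrove
Last habitat: Elkhorn with 62 animals

Round 1: Ashgrove=3 Briarlake=16 Dunmere=15 Elkhorn=5 Hollowpine=23 → close Hollowpine (overflow 12)
  23÷4 = 5 each, +1 to first 3
Round 2: Ashgrove=9 Briarlake=22 Dunmere=21 Elkhorn=10 → close Briarlake (overflow 14)
  22÷3 = 7 each, +1 to first 1
Round 3: Ashgrove=17 Dunmere=28 Elkhorn=17 → close Dunmere (overflow 16)
  28÷2 = 14 each, +1 to first 0
Round 4: Ashgrove=31 Elkhorn=31 → close Ashgrove (overflow 23)
  31÷1 = 31 each, +1 to first 0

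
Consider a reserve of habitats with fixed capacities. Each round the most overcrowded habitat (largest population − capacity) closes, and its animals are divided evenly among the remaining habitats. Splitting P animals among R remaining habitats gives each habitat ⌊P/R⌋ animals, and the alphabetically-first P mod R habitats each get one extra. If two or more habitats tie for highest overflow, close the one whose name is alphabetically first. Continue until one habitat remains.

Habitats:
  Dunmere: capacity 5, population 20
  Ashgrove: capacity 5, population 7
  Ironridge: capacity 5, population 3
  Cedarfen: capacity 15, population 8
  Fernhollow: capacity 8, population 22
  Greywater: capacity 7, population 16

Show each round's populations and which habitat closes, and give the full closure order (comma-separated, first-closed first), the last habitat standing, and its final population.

Closure order: Dunmere, Fernhollow, Greywater, Ashgrove, Ironridge
Last habitat: Cedarfen with 76 animals

Round 1: Ashgrove=7 Cedarfen=8 Dunmere=20 Fernhollow=22 Greywater=16 Ironridge=3 → close Dunmere (overflow 15)
  20÷5 = 4 each, +1 to first 0
Round 2: Ashgrove=11 Cedarfen=12 Fernhollow=26 Greywater=20 Ironridge=7 → close Fernhollow (overflow 18)
  26÷4 = 6 each, +1 to first 2
Round 3: Ashgrove=18 Cedarfen=19 Greywater=26 Ironridge=13 → close Greywater (overflow 19)
  26÷3 = 8 each, +1 to first 2
Round 4: Ashgrove=27 Cedarfen=28 Ironridge=21 → close Ashgrove (overflow 22)
  27÷2 = 13 each, +1 to first 1
Round 5: Cedarfen=42 Ironridge=34 → close Ironridge (overflow 29)
  34÷1 = 34 each, +1 to first 0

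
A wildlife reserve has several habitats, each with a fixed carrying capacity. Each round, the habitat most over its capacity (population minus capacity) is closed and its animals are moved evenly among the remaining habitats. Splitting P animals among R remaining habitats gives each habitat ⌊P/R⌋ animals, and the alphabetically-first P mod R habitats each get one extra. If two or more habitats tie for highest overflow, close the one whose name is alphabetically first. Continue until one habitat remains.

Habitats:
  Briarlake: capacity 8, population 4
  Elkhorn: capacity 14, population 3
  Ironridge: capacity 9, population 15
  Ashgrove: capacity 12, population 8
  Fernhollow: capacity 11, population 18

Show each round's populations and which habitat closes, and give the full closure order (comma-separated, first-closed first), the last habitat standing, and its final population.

Closure order: Fernhollow, Ironridge, Ashgrove, Briarlake
Last habitat: Elkhorn with 48 animals

Round 1: Ashgrove=8 Briarlake=4 Elkhorn=3 Fernhollow=18 Ironridge=15 → close Fernhollow (overflow 7)
  18÷4 = 4 each, +1 to first 2
Round 2: Ashgrove=13 Briarlake=9 Elkhorn=7 Ironridge=19 → close Ironridge (overflow 10)
  19÷3 = 6 each, +1 to first 1
Round 3: Ashgrove=20 Briarlake=15 Elkhorn=13 → close Ashgrove (overflow 8)
  20÷2 = 10 each, +1 to first 0
Round 4: Briarlake=25 Elkhorn=23 → close Briarlake (overflow 17)
  25÷1 = 25 each, +1 to first 0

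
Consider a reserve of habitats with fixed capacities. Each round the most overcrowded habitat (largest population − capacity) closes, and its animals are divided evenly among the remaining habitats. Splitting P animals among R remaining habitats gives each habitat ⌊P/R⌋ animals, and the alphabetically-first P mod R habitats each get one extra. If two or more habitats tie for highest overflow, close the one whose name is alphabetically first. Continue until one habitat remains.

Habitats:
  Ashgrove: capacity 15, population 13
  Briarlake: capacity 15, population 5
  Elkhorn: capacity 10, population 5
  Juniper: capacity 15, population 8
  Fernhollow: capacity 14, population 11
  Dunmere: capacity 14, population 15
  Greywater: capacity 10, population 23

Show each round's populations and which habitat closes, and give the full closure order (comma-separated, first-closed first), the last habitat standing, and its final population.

Closure order: Greywater, Dunmere, Ashgrove, Fernhollow, Elkhorn, Briarlake
Last habitat: Juniper with 80 animals

Round 1: Ashgrove=13 Briarlake=5 Dunmere=15 Elkhorn=5 Fernhollow=11 Greywater=23 Juniper=8 → close Greywater (overflow 13)
  23÷6 = 3 each, +1 to first 5
Round 2: Ashgrove=17 Briarlake=9 Dunmere=19 Elkhorn=9 Fernhollow=15 Juniper=11 → close Dunmere (overflow 5)
  19÷5 = 3 each, +1 to first 4
Round 3: Ashgrove=21 Briarlake=13 Elkhorn=13 Fernhollow=19 Juniper=14 → close Ashgrove (overflow 6)
  21÷4 = 5 each, +1 to first 1
Round 4: Briarlake=19 Elkhorn=18 Fernhollow=24 Juniper=19 → close Fernhollow (overflow 10)
  24÷3 = 8 each, +1 to first 0
Round 5: Briarlake=27 Elkhorn=26 Juniper=27 → close Elkhorn (overflow 16)
  26÷2 = 13 each, +1 to first 0
Round 6: Briarlake=40 Juniper=40 → close Briarlake (overflow 25)
  40÷1 = 40 each, +1 to first 0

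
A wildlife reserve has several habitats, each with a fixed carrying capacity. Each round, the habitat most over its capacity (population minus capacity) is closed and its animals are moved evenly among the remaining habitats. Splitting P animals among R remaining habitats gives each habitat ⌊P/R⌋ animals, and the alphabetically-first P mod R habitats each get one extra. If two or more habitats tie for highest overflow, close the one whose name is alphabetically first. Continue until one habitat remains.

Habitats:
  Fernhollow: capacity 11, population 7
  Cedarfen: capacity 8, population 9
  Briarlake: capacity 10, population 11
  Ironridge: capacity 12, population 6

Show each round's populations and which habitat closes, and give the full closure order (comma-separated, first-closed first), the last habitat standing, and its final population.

Round 1: Briarlake=11 Cedarfen=9 Fernhollow=7 Ironridge=6 → close Briarlake (overflow 1)
  11÷3 = 3 each, +1 to first 2
Round 2: Cedarfen=13 Fernhollow=11 Ironridge=9 → close Cedarfen (overflow 5)
  13÷2 = 6 each, +1 to first 1
Round 3: Fernhollow=18 Ironridge=15 → close Fernhollow (overflow 7)
  18÷1 = 18 each, +1 to first 0

Closure order: Briarlake, Cedarfen, Fernhollow
Last habitat: Ironridge with 33 animals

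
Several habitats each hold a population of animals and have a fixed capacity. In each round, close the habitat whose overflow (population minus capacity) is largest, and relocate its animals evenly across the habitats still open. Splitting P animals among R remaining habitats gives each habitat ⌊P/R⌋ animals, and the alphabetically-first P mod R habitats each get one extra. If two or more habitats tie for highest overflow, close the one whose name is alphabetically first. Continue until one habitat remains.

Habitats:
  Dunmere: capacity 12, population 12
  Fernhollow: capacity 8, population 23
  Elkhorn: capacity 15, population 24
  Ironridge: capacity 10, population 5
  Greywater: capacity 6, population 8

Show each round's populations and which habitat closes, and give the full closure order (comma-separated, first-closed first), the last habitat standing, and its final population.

Closure order: Fernhollow, Elkhorn, Greywater, Dunmere
Last habitat: Ironridge with 72 animals

Round 1: Dunmere=12 Elkhorn=24 Fernhollow=23 Greywater=8 Ironridge=5 → close Fernhollow (overflow 15)
  23÷4 = 5 each, +1 to first 3
Round 2: Dunmere=18 Elkhorn=30 Greywater=14 Ironridge=10 → close Elkhorn (overflow 15)
  30÷3 = 10 each, +1 to first 0
Round 3: Dunmere=28 Greywater=24 Ironridge=20 → close Greywater (overflow 18)
  24÷2 = 12 each, +1 to first 0
Round 4: Dunmere=40 Ironridge=32 → close Dunmere (overflow 28)
  40÷1 = 40 each, +1 to first 0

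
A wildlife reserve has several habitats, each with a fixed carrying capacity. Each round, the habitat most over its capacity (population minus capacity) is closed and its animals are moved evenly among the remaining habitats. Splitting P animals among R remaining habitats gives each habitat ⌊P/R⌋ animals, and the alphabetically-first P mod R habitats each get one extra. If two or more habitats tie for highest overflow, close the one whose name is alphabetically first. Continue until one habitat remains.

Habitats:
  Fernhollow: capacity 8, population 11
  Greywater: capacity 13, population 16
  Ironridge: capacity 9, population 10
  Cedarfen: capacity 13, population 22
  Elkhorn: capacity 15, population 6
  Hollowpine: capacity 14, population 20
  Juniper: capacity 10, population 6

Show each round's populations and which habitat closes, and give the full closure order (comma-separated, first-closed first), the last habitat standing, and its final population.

Round 1: Cedarfen=22 Elkhorn=6 Fernhollow=11 Greywater=16 Hollowpine=20 Ironridge=10 Juniper=6 → close Cedarfen (overflow 9)
  22÷6 = 3 each, +1 to first 4
Round 2: Elkhorn=10 Fernhollow=15 Greywater=20 Hollowpine=24 Ironridge=13 Juniper=9 → close Hollowpine (overflow 10)
  24÷5 = 4 each, +1 to first 4
Round 3: Elkhorn=15 Fernhollow=20 Greywater=25 Ironridge=18 Juniper=13 → close Fernhollow (overflow 12)
  20÷4 = 5 each, +1 to first 0
Round 4: Elkhorn=20 Greywater=30 Ironridge=23 Juniper=18 → close Greywater (overflow 17)
  30÷3 = 10 each, +1 to first 0
Round 5: Elkhorn=30 Ironridge=33 Juniper=28 → close Ironridge (overflow 24)
  33÷2 = 16 each, +1 to first 1
Round 6: Elkhorn=47 Juniper=44 → close Juniper (overflow 34)
  44÷1 = 44 each, +1 to first 0

Closure order: Cedarfen, Hollowpine, Fernhollow, Greywater, Ironridge, Juniper
Last habitat: Elkhorn with 91 animals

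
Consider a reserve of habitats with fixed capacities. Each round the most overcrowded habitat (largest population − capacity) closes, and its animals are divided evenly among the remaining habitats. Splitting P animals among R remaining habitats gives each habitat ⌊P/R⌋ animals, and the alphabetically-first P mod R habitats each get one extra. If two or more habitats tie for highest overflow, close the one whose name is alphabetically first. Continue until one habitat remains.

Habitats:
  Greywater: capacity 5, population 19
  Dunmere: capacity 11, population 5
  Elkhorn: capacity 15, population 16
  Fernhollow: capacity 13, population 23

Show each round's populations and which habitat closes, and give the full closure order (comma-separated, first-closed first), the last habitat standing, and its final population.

Round 1: Dunmere=5 Elkhorn=16 Fernhollow=23 Greywater=19 → close Greywater (overflow 14)
  19÷3 = 6 each, +1 to first 1
Round 2: Dunmere=12 Elkhorn=22 Fernhollow=29 → close Fernhollow (overflow 16)
  29÷2 = 14 each, +1 to first 1
Round 3: Dunmere=27 Elkhorn=36 → close Elkhorn (overflow 21)
  36÷1 = 36 each, +1 to first 0

Closure order: Greywater, Fernhollow, Elkhorn
Last habitat: Dunmere with 63 animals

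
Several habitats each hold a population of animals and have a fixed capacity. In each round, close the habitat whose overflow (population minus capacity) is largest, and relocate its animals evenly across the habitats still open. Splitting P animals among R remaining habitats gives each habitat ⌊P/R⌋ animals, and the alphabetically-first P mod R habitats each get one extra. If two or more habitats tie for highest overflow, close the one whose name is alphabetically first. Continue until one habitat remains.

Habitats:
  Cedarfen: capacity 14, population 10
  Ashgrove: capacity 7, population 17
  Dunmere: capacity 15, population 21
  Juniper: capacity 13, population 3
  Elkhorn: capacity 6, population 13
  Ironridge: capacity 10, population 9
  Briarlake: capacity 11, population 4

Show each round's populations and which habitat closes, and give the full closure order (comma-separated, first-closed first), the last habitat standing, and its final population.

Round 1: Ashgrove=17 Briarlake=4 Cedarfen=10 Dunmere=21 Elkhorn=13 Ironridge=9 Juniper=3 → close Ashgrove (overflow 10)
  17÷6 = 2 each, +1 to first 5
Round 2: Briarlake=7 Cedarfen=13 Dunmere=24 Elkhorn=16 Ironridge=12 Juniper=5 → close Elkhorn (overflow 10)
  16÷5 = 3 each, +1 to first 1
Round 3: Briarlake=11 Cedarfen=16 Dunmere=27 Ironridge=15 Juniper=8 → close Dunmere (overflow 12)
  27÷4 = 6 each, +1 to first 3
Round 4: Briarlake=18 Cedarfen=23 Ironridge=22 Juniper=14 → close Ironridge (overflow 12)
  22÷3 = 7 each, +1 to first 1
Round 5: Briarlake=26 Cedarfen=30 Juniper=21 → close Cedarfen (overflow 16)
  30÷2 = 15 each, +1 to first 0
Round 6: Briarlake=41 Juniper=36 → close Briarlake (overflow 30)
  41÷1 = 41 each, +1 to first 0

Closure order: Ashgrove, Elkhorn, Dunmere, Ironridge, Cedarfen, Briarlake
Last habitat: Juniper with 77 animals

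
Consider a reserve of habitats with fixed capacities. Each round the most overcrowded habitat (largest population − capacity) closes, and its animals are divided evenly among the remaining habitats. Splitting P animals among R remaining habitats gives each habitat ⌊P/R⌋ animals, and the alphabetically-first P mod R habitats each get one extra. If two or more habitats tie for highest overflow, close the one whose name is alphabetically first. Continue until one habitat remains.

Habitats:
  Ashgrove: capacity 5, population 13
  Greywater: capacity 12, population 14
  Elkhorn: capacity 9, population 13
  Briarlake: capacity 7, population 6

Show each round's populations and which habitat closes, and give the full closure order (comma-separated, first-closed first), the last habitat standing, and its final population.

Round 1: Ashgrove=13 Briarlake=6 Elkhorn=13 Greywater=14 → close Ashgrove (overflow 8)
  13÷3 = 4 each, +1 to first 1
Round 2: Briarlake=11 Elkhorn=17 Greywater=18 → close Elkhorn (overflow 8)
  17÷2 = 8 each, +1 to first 1
Round 3: Briarlake=20 Greywater=26 → close Greywater (overflow 14)
  26÷1 = 26 each, +1 to first 0

Closure order: Ashgrove, Elkhorn, Greywater
Last habitat: Briarlake with 46 animals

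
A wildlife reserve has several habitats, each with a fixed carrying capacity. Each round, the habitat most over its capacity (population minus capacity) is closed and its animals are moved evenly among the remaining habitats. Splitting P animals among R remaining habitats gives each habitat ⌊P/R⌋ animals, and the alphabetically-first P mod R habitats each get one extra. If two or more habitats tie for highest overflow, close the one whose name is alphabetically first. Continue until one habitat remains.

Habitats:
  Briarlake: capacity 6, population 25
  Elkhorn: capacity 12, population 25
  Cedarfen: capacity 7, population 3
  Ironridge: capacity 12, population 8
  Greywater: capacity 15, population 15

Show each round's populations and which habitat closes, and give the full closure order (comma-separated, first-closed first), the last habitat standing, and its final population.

Round 1: Briarlake=25 Cedarfen=3 Elkhorn=25 Greywater=15 Ironridge=8 → close Briarlake (overflow 19)
  25÷4 = 6 each, +1 to first 1
Round 2: Cedarfen=10 Elkhorn=31 Greywater=21 Ironridge=14 → close Elkhorn (overflow 19)
  31÷3 = 10 each, +1 to first 1
Round 3: Cedarfen=21 Greywater=31 Ironridge=24 → close Greywater (overflow 16)
  31÷2 = 15 each, +1 to first 1
Round 4: Cedarfen=37 Ironridge=39 → close Cedarfen (overflow 30)
  37÷1 = 37 each, +1 to first 0

Closure order: Briarlake, Elkhorn, Greywater, Cedarfen
Last habitat: Ironridge with 76 animals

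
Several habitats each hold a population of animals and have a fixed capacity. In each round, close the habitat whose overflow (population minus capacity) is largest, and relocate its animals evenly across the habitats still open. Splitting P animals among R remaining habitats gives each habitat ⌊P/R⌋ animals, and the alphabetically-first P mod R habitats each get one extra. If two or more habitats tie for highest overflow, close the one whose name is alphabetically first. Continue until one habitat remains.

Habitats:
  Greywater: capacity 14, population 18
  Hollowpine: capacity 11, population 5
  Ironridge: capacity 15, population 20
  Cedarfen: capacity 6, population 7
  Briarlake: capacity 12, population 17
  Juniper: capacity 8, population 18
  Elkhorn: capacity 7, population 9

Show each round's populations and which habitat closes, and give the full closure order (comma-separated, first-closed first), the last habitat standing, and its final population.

Closure order: Juniper, Briarlake, Ironridge, Greywater, Elkhorn, Cedarfen
Last habitat: Hollowpine with 94 animals

Round 1: Briarlake=17 Cedarfen=7 Elkhorn=9 Greywater=18 Hollowpine=5 Ironridge=20 Juniper=18 → close Juniper (overflow 10)
  18÷6 = 3 each, +1 to first 0
Round 2: Briarlake=20 Cedarfen=10 Elkhorn=12 Greywater=21 Hollowpine=8 Ironridge=23 → close Briarlake (overflow 8)
  20÷5 = 4 each, +1 to first 0
Round 3: Cedarfen=14 Elkhorn=16 Greywater=25 Hollowpine=12 Ironridge=27 → close Ironridge (overflow 12)
  27÷4 = 6 each, +1 to first 3
Round 4: Cedarfen=21 Elkhorn=23 Greywater=32 Hollowpine=18 → close Greywater (overflow 18)
  32÷3 = 10 each, +1 to first 2
Round 5: Cedarfen=32 Elkhorn=34 Hollowpine=28 → close Elkhorn (overflow 27)
  34÷2 = 17 each, +1 to first 0
Round 6: Cedarfen=49 Hollowpine=45 → close Cedarfen (overflow 43)
  49÷1 = 49 each, +1 to first 0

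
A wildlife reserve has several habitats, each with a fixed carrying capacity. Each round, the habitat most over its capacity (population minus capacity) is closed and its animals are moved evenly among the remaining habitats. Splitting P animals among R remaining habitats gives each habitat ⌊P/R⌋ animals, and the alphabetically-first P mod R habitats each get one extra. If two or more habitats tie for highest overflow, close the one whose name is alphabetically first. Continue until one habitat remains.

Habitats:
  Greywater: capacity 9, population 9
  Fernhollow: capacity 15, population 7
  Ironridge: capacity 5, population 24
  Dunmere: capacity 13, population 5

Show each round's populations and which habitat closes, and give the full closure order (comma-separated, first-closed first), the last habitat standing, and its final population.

Round 1: Dunmere=5 Fernhollow=7 Greywater=9 Ironridge=24 → close Ironridge (overflow 19)
  24÷3 = 8 each, +1 to first 0
Round 2: Dunmere=13 Fernhollow=15 Greywater=17 → close Greywater (overflow 8)
  17÷2 = 8 each, +1 to first 1
Round 3: Dunmere=22 Fernhollow=23 → close Dunmere (overflow 9)
  22÷1 = 22 each, +1 to first 0

Closure order: Ironridge, Greywater, Dunmere
Last habitat: Fernhollow with 45 animals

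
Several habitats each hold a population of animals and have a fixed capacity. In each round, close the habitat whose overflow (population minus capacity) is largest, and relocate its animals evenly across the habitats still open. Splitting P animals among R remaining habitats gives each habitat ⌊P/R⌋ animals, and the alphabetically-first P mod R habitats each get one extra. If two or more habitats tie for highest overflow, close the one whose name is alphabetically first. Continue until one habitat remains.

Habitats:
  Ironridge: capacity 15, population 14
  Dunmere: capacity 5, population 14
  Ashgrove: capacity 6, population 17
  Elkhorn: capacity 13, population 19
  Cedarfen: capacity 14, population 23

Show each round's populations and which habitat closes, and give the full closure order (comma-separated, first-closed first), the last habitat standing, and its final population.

Round 1: Ashgrove=17 Cedarfen=23 Dunmere=14 Elkhorn=19 Ironridge=14 → close Ashgrove (overflow 11)
  17÷4 = 4 each, +1 to first 1
Round 2: Cedarfen=28 Dunmere=18 Elkhorn=23 Ironridge=18 → close Cedarfen (overflow 14)
  28÷3 = 9 each, +1 to first 1
Round 3: Dunmere=28 Elkhorn=32 Ironridge=27 → close Dunmere (overflow 23)
  28÷2 = 14 each, +1 to first 0
Round 4: Elkhorn=46 Ironridge=41 → close Elkhorn (overflow 33)
  46÷1 = 46 each, +1 to first 0

Closure order: Ashgrove, Cedarfen, Dunmere, Elkhorn
Last habitat: Ironridge with 87 animals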